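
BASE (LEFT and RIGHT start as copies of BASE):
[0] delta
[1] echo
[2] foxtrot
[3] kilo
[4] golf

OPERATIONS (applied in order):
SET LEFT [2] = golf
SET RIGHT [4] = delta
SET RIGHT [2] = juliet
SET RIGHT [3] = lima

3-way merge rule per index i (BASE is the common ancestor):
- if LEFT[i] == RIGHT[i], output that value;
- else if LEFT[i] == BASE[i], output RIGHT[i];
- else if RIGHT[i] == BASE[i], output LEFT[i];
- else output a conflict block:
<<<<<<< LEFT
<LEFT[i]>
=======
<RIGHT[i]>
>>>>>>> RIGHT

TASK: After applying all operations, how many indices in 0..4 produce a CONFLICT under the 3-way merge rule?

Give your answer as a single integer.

Answer: 1

Derivation:
Final LEFT:  [delta, echo, golf, kilo, golf]
Final RIGHT: [delta, echo, juliet, lima, delta]
i=0: L=delta R=delta -> agree -> delta
i=1: L=echo R=echo -> agree -> echo
i=2: BASE=foxtrot L=golf R=juliet all differ -> CONFLICT
i=3: L=kilo=BASE, R=lima -> take RIGHT -> lima
i=4: L=golf=BASE, R=delta -> take RIGHT -> delta
Conflict count: 1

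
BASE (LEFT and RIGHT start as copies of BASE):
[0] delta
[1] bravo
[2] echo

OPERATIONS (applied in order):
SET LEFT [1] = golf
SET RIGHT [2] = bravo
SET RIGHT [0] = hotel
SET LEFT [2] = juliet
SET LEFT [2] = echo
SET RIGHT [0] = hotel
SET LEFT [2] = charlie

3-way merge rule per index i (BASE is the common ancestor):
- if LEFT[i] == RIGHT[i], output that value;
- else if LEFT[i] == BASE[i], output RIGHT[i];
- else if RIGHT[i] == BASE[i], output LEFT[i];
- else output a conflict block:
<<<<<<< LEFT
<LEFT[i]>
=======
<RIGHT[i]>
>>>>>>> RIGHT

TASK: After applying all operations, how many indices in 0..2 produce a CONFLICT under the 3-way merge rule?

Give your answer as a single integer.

Final LEFT:  [delta, golf, charlie]
Final RIGHT: [hotel, bravo, bravo]
i=0: L=delta=BASE, R=hotel -> take RIGHT -> hotel
i=1: L=golf, R=bravo=BASE -> take LEFT -> golf
i=2: BASE=echo L=charlie R=bravo all differ -> CONFLICT
Conflict count: 1

Answer: 1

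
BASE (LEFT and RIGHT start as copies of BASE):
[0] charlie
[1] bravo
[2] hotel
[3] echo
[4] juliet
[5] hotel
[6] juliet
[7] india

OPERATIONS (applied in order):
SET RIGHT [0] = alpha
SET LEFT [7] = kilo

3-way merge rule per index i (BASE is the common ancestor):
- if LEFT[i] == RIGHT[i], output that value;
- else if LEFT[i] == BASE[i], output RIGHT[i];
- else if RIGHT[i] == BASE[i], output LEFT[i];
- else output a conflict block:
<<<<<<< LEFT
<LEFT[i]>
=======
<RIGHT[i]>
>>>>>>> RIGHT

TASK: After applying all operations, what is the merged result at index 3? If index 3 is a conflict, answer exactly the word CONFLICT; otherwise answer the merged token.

Answer: echo

Derivation:
Final LEFT:  [charlie, bravo, hotel, echo, juliet, hotel, juliet, kilo]
Final RIGHT: [alpha, bravo, hotel, echo, juliet, hotel, juliet, india]
i=0: L=charlie=BASE, R=alpha -> take RIGHT -> alpha
i=1: L=bravo R=bravo -> agree -> bravo
i=2: L=hotel R=hotel -> agree -> hotel
i=3: L=echo R=echo -> agree -> echo
i=4: L=juliet R=juliet -> agree -> juliet
i=5: L=hotel R=hotel -> agree -> hotel
i=6: L=juliet R=juliet -> agree -> juliet
i=7: L=kilo, R=india=BASE -> take LEFT -> kilo
Index 3 -> echo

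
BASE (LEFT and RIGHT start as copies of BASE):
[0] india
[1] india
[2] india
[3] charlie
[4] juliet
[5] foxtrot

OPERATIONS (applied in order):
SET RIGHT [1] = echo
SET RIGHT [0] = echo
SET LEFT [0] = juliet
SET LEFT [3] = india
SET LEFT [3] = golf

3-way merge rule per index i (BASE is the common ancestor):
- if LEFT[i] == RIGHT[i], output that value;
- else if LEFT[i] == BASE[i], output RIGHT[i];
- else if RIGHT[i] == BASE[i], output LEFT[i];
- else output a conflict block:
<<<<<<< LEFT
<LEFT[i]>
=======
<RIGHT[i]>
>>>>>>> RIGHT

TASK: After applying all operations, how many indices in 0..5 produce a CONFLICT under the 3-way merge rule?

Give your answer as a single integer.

Answer: 1

Derivation:
Final LEFT:  [juliet, india, india, golf, juliet, foxtrot]
Final RIGHT: [echo, echo, india, charlie, juliet, foxtrot]
i=0: BASE=india L=juliet R=echo all differ -> CONFLICT
i=1: L=india=BASE, R=echo -> take RIGHT -> echo
i=2: L=india R=india -> agree -> india
i=3: L=golf, R=charlie=BASE -> take LEFT -> golf
i=4: L=juliet R=juliet -> agree -> juliet
i=5: L=foxtrot R=foxtrot -> agree -> foxtrot
Conflict count: 1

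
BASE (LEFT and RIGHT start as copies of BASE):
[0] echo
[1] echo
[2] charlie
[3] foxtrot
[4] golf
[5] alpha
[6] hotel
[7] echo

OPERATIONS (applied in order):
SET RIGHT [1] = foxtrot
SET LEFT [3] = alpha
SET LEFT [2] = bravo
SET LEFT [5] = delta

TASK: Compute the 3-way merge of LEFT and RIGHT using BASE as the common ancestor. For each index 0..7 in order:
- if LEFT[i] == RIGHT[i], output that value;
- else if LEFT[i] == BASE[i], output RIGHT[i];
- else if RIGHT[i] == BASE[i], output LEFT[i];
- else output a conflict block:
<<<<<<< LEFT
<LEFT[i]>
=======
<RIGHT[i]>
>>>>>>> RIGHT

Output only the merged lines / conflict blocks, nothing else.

Answer: echo
foxtrot
bravo
alpha
golf
delta
hotel
echo

Derivation:
Final LEFT:  [echo, echo, bravo, alpha, golf, delta, hotel, echo]
Final RIGHT: [echo, foxtrot, charlie, foxtrot, golf, alpha, hotel, echo]
i=0: L=echo R=echo -> agree -> echo
i=1: L=echo=BASE, R=foxtrot -> take RIGHT -> foxtrot
i=2: L=bravo, R=charlie=BASE -> take LEFT -> bravo
i=3: L=alpha, R=foxtrot=BASE -> take LEFT -> alpha
i=4: L=golf R=golf -> agree -> golf
i=5: L=delta, R=alpha=BASE -> take LEFT -> delta
i=6: L=hotel R=hotel -> agree -> hotel
i=7: L=echo R=echo -> agree -> echo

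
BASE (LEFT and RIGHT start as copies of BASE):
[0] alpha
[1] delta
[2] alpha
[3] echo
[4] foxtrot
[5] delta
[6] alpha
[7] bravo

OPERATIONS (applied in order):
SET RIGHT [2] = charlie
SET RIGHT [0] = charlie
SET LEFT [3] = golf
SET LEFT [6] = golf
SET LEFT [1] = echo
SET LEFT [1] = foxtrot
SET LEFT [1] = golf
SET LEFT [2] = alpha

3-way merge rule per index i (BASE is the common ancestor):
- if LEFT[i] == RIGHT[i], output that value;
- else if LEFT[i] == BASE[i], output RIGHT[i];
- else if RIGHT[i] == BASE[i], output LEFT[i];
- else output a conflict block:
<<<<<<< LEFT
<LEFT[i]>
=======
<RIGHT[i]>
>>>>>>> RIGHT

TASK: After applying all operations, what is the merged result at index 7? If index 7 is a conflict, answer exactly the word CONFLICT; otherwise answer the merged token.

Final LEFT:  [alpha, golf, alpha, golf, foxtrot, delta, golf, bravo]
Final RIGHT: [charlie, delta, charlie, echo, foxtrot, delta, alpha, bravo]
i=0: L=alpha=BASE, R=charlie -> take RIGHT -> charlie
i=1: L=golf, R=delta=BASE -> take LEFT -> golf
i=2: L=alpha=BASE, R=charlie -> take RIGHT -> charlie
i=3: L=golf, R=echo=BASE -> take LEFT -> golf
i=4: L=foxtrot R=foxtrot -> agree -> foxtrot
i=5: L=delta R=delta -> agree -> delta
i=6: L=golf, R=alpha=BASE -> take LEFT -> golf
i=7: L=bravo R=bravo -> agree -> bravo
Index 7 -> bravo

Answer: bravo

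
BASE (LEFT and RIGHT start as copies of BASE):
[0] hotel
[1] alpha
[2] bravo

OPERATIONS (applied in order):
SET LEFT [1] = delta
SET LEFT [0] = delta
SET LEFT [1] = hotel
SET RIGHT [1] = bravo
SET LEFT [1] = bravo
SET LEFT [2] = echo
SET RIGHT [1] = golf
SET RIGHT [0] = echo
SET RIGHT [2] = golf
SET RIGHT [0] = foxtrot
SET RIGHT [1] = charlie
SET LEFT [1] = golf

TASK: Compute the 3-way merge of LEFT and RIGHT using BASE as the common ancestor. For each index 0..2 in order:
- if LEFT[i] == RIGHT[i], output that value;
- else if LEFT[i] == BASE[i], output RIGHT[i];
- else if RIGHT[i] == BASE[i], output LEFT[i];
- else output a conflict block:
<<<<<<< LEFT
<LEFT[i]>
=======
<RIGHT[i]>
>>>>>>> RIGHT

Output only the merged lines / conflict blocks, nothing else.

Answer: <<<<<<< LEFT
delta
=======
foxtrot
>>>>>>> RIGHT
<<<<<<< LEFT
golf
=======
charlie
>>>>>>> RIGHT
<<<<<<< LEFT
echo
=======
golf
>>>>>>> RIGHT

Derivation:
Final LEFT:  [delta, golf, echo]
Final RIGHT: [foxtrot, charlie, golf]
i=0: BASE=hotel L=delta R=foxtrot all differ -> CONFLICT
i=1: BASE=alpha L=golf R=charlie all differ -> CONFLICT
i=2: BASE=bravo L=echo R=golf all differ -> CONFLICT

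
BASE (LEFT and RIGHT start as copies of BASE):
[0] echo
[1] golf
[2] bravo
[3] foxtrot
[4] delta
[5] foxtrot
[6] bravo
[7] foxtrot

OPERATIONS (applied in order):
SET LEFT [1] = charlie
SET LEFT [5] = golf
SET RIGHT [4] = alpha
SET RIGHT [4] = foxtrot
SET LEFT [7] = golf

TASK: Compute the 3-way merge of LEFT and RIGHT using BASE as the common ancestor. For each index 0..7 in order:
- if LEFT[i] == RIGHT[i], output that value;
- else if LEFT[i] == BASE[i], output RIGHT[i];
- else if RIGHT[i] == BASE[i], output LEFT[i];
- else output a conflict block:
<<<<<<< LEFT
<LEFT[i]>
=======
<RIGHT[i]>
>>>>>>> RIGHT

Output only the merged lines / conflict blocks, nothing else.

Answer: echo
charlie
bravo
foxtrot
foxtrot
golf
bravo
golf

Derivation:
Final LEFT:  [echo, charlie, bravo, foxtrot, delta, golf, bravo, golf]
Final RIGHT: [echo, golf, bravo, foxtrot, foxtrot, foxtrot, bravo, foxtrot]
i=0: L=echo R=echo -> agree -> echo
i=1: L=charlie, R=golf=BASE -> take LEFT -> charlie
i=2: L=bravo R=bravo -> agree -> bravo
i=3: L=foxtrot R=foxtrot -> agree -> foxtrot
i=4: L=delta=BASE, R=foxtrot -> take RIGHT -> foxtrot
i=5: L=golf, R=foxtrot=BASE -> take LEFT -> golf
i=6: L=bravo R=bravo -> agree -> bravo
i=7: L=golf, R=foxtrot=BASE -> take LEFT -> golf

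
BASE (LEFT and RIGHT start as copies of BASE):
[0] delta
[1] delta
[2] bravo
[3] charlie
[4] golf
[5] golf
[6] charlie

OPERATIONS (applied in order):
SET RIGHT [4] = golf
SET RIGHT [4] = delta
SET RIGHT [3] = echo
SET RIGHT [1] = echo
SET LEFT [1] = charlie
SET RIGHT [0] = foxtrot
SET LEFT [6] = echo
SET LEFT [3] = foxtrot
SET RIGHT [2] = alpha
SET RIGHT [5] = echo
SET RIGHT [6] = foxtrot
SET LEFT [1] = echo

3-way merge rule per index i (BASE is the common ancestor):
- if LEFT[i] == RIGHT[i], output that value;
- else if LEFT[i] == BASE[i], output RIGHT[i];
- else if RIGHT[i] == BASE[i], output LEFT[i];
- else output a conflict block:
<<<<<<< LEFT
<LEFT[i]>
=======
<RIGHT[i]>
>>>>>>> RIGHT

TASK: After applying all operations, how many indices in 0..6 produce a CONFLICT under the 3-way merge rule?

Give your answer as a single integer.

Final LEFT:  [delta, echo, bravo, foxtrot, golf, golf, echo]
Final RIGHT: [foxtrot, echo, alpha, echo, delta, echo, foxtrot]
i=0: L=delta=BASE, R=foxtrot -> take RIGHT -> foxtrot
i=1: L=echo R=echo -> agree -> echo
i=2: L=bravo=BASE, R=alpha -> take RIGHT -> alpha
i=3: BASE=charlie L=foxtrot R=echo all differ -> CONFLICT
i=4: L=golf=BASE, R=delta -> take RIGHT -> delta
i=5: L=golf=BASE, R=echo -> take RIGHT -> echo
i=6: BASE=charlie L=echo R=foxtrot all differ -> CONFLICT
Conflict count: 2

Answer: 2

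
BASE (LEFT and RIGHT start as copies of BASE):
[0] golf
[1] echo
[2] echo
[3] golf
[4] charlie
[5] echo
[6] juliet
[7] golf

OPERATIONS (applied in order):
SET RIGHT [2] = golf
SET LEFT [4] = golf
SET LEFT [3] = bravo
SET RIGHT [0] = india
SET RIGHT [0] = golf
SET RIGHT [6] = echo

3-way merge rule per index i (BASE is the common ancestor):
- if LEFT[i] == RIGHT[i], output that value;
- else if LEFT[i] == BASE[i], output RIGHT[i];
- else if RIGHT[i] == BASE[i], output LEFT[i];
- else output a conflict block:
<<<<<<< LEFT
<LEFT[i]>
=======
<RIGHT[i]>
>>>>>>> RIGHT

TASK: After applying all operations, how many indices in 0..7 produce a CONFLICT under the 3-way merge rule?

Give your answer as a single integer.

Final LEFT:  [golf, echo, echo, bravo, golf, echo, juliet, golf]
Final RIGHT: [golf, echo, golf, golf, charlie, echo, echo, golf]
i=0: L=golf R=golf -> agree -> golf
i=1: L=echo R=echo -> agree -> echo
i=2: L=echo=BASE, R=golf -> take RIGHT -> golf
i=3: L=bravo, R=golf=BASE -> take LEFT -> bravo
i=4: L=golf, R=charlie=BASE -> take LEFT -> golf
i=5: L=echo R=echo -> agree -> echo
i=6: L=juliet=BASE, R=echo -> take RIGHT -> echo
i=7: L=golf R=golf -> agree -> golf
Conflict count: 0

Answer: 0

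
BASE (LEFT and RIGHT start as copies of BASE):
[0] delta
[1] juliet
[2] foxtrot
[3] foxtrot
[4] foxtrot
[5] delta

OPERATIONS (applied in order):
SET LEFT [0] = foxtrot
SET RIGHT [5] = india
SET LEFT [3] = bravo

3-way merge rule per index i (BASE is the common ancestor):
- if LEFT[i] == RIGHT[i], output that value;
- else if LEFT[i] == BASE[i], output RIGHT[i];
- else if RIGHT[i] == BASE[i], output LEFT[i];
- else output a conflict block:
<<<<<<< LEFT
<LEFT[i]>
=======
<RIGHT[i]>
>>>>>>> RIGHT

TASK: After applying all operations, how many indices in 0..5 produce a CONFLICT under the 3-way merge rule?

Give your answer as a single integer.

Final LEFT:  [foxtrot, juliet, foxtrot, bravo, foxtrot, delta]
Final RIGHT: [delta, juliet, foxtrot, foxtrot, foxtrot, india]
i=0: L=foxtrot, R=delta=BASE -> take LEFT -> foxtrot
i=1: L=juliet R=juliet -> agree -> juliet
i=2: L=foxtrot R=foxtrot -> agree -> foxtrot
i=3: L=bravo, R=foxtrot=BASE -> take LEFT -> bravo
i=4: L=foxtrot R=foxtrot -> agree -> foxtrot
i=5: L=delta=BASE, R=india -> take RIGHT -> india
Conflict count: 0

Answer: 0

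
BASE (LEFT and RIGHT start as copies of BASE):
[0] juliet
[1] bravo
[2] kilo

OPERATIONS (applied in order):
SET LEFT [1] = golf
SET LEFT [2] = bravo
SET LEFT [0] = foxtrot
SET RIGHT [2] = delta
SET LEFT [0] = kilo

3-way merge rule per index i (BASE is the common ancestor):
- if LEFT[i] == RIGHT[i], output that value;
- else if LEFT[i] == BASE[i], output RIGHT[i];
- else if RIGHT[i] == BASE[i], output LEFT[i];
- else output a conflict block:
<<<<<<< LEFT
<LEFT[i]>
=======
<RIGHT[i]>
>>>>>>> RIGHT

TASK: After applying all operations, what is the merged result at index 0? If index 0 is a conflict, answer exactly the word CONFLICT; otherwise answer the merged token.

Final LEFT:  [kilo, golf, bravo]
Final RIGHT: [juliet, bravo, delta]
i=0: L=kilo, R=juliet=BASE -> take LEFT -> kilo
i=1: L=golf, R=bravo=BASE -> take LEFT -> golf
i=2: BASE=kilo L=bravo R=delta all differ -> CONFLICT
Index 0 -> kilo

Answer: kilo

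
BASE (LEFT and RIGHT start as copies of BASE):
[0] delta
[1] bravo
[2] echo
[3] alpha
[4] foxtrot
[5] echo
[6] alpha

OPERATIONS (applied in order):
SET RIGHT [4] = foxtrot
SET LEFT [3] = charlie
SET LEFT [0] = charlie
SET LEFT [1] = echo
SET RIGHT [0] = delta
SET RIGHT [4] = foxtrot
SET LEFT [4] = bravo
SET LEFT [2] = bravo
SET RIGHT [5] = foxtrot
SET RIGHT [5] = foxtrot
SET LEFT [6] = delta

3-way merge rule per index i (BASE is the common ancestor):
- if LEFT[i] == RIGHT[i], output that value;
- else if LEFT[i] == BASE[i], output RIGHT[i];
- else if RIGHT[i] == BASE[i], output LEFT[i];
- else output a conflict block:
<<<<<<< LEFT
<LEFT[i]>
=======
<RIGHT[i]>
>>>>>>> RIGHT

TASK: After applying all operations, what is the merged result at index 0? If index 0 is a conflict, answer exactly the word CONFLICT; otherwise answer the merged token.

Final LEFT:  [charlie, echo, bravo, charlie, bravo, echo, delta]
Final RIGHT: [delta, bravo, echo, alpha, foxtrot, foxtrot, alpha]
i=0: L=charlie, R=delta=BASE -> take LEFT -> charlie
i=1: L=echo, R=bravo=BASE -> take LEFT -> echo
i=2: L=bravo, R=echo=BASE -> take LEFT -> bravo
i=3: L=charlie, R=alpha=BASE -> take LEFT -> charlie
i=4: L=bravo, R=foxtrot=BASE -> take LEFT -> bravo
i=5: L=echo=BASE, R=foxtrot -> take RIGHT -> foxtrot
i=6: L=delta, R=alpha=BASE -> take LEFT -> delta
Index 0 -> charlie

Answer: charlie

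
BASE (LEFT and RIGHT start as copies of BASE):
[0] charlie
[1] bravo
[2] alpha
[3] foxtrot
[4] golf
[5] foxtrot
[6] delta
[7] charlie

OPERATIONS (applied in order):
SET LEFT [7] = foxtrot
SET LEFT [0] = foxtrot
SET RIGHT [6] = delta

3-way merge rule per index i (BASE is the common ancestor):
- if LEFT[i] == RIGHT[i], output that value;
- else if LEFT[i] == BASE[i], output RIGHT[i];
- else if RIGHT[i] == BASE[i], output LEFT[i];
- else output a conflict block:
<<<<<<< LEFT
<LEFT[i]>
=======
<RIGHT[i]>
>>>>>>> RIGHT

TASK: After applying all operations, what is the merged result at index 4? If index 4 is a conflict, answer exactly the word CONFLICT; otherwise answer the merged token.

Answer: golf

Derivation:
Final LEFT:  [foxtrot, bravo, alpha, foxtrot, golf, foxtrot, delta, foxtrot]
Final RIGHT: [charlie, bravo, alpha, foxtrot, golf, foxtrot, delta, charlie]
i=0: L=foxtrot, R=charlie=BASE -> take LEFT -> foxtrot
i=1: L=bravo R=bravo -> agree -> bravo
i=2: L=alpha R=alpha -> agree -> alpha
i=3: L=foxtrot R=foxtrot -> agree -> foxtrot
i=4: L=golf R=golf -> agree -> golf
i=5: L=foxtrot R=foxtrot -> agree -> foxtrot
i=6: L=delta R=delta -> agree -> delta
i=7: L=foxtrot, R=charlie=BASE -> take LEFT -> foxtrot
Index 4 -> golf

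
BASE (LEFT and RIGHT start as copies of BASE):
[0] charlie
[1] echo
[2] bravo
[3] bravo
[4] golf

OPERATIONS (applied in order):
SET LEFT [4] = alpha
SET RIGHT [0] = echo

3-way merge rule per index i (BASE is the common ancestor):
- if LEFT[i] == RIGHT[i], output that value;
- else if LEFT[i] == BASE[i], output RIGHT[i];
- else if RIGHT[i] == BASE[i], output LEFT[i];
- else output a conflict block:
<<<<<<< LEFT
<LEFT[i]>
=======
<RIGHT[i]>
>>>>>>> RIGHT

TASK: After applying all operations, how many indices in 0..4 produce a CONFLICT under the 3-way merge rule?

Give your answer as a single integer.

Final LEFT:  [charlie, echo, bravo, bravo, alpha]
Final RIGHT: [echo, echo, bravo, bravo, golf]
i=0: L=charlie=BASE, R=echo -> take RIGHT -> echo
i=1: L=echo R=echo -> agree -> echo
i=2: L=bravo R=bravo -> agree -> bravo
i=3: L=bravo R=bravo -> agree -> bravo
i=4: L=alpha, R=golf=BASE -> take LEFT -> alpha
Conflict count: 0

Answer: 0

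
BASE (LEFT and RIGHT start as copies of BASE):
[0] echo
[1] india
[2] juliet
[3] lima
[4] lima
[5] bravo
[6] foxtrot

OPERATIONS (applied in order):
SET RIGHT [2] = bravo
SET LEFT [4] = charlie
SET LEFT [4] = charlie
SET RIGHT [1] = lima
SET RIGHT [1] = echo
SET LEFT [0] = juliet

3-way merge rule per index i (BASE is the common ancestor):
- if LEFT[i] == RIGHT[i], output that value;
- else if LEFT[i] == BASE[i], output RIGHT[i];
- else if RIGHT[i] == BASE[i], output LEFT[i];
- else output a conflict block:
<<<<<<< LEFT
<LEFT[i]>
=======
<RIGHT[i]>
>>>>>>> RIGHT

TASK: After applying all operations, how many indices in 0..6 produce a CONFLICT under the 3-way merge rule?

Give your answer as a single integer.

Final LEFT:  [juliet, india, juliet, lima, charlie, bravo, foxtrot]
Final RIGHT: [echo, echo, bravo, lima, lima, bravo, foxtrot]
i=0: L=juliet, R=echo=BASE -> take LEFT -> juliet
i=1: L=india=BASE, R=echo -> take RIGHT -> echo
i=2: L=juliet=BASE, R=bravo -> take RIGHT -> bravo
i=3: L=lima R=lima -> agree -> lima
i=4: L=charlie, R=lima=BASE -> take LEFT -> charlie
i=5: L=bravo R=bravo -> agree -> bravo
i=6: L=foxtrot R=foxtrot -> agree -> foxtrot
Conflict count: 0

Answer: 0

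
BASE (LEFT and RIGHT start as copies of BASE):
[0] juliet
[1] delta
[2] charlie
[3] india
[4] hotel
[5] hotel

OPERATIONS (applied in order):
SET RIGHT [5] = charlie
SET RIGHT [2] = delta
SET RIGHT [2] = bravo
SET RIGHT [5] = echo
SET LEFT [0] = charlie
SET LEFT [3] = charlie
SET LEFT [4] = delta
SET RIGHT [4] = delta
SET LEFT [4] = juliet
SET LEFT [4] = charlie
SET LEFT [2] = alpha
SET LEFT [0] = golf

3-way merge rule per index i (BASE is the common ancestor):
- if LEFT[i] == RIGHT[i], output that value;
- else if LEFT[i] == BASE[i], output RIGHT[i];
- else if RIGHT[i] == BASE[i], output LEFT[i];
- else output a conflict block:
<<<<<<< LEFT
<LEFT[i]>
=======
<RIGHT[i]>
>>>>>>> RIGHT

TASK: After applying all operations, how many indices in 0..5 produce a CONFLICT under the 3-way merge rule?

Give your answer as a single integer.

Final LEFT:  [golf, delta, alpha, charlie, charlie, hotel]
Final RIGHT: [juliet, delta, bravo, india, delta, echo]
i=0: L=golf, R=juliet=BASE -> take LEFT -> golf
i=1: L=delta R=delta -> agree -> delta
i=2: BASE=charlie L=alpha R=bravo all differ -> CONFLICT
i=3: L=charlie, R=india=BASE -> take LEFT -> charlie
i=4: BASE=hotel L=charlie R=delta all differ -> CONFLICT
i=5: L=hotel=BASE, R=echo -> take RIGHT -> echo
Conflict count: 2

Answer: 2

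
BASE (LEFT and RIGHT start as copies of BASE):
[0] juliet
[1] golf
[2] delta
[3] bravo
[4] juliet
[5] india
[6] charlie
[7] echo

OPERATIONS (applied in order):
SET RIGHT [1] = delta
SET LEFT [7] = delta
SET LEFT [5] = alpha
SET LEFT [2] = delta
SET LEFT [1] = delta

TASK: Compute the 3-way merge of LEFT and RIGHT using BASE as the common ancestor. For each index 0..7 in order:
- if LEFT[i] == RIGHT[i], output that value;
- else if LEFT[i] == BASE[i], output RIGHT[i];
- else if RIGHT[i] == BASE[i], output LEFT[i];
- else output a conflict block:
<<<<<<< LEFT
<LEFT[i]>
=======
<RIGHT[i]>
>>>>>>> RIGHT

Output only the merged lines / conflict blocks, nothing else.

Final LEFT:  [juliet, delta, delta, bravo, juliet, alpha, charlie, delta]
Final RIGHT: [juliet, delta, delta, bravo, juliet, india, charlie, echo]
i=0: L=juliet R=juliet -> agree -> juliet
i=1: L=delta R=delta -> agree -> delta
i=2: L=delta R=delta -> agree -> delta
i=3: L=bravo R=bravo -> agree -> bravo
i=4: L=juliet R=juliet -> agree -> juliet
i=5: L=alpha, R=india=BASE -> take LEFT -> alpha
i=6: L=charlie R=charlie -> agree -> charlie
i=7: L=delta, R=echo=BASE -> take LEFT -> delta

Answer: juliet
delta
delta
bravo
juliet
alpha
charlie
delta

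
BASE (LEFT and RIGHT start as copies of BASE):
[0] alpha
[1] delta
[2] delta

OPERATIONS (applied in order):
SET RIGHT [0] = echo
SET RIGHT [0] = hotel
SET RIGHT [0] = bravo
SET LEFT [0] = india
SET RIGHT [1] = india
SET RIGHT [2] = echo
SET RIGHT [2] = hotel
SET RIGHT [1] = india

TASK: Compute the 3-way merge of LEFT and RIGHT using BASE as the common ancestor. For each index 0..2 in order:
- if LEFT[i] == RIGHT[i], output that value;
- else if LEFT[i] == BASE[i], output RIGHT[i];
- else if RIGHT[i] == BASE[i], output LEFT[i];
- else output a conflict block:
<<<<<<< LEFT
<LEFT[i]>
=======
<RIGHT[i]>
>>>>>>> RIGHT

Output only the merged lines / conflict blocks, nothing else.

Final LEFT:  [india, delta, delta]
Final RIGHT: [bravo, india, hotel]
i=0: BASE=alpha L=india R=bravo all differ -> CONFLICT
i=1: L=delta=BASE, R=india -> take RIGHT -> india
i=2: L=delta=BASE, R=hotel -> take RIGHT -> hotel

Answer: <<<<<<< LEFT
india
=======
bravo
>>>>>>> RIGHT
india
hotel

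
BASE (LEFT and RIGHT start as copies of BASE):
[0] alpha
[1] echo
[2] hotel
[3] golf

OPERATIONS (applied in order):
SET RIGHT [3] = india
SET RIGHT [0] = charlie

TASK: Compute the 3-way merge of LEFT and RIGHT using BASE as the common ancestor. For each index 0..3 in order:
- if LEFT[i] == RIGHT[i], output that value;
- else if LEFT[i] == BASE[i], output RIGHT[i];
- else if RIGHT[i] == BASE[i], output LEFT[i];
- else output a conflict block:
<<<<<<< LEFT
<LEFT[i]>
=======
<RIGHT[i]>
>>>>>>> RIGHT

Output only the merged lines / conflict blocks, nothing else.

Final LEFT:  [alpha, echo, hotel, golf]
Final RIGHT: [charlie, echo, hotel, india]
i=0: L=alpha=BASE, R=charlie -> take RIGHT -> charlie
i=1: L=echo R=echo -> agree -> echo
i=2: L=hotel R=hotel -> agree -> hotel
i=3: L=golf=BASE, R=india -> take RIGHT -> india

Answer: charlie
echo
hotel
india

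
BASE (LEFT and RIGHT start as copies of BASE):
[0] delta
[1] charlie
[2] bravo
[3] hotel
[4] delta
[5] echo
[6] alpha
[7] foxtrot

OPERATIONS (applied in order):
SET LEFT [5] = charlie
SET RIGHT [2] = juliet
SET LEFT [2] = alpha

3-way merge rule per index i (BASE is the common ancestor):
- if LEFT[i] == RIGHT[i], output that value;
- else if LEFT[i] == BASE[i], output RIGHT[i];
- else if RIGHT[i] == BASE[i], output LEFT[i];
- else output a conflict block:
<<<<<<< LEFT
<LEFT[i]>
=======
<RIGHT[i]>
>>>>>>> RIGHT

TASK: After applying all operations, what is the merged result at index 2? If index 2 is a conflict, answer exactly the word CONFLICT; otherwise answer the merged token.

Final LEFT:  [delta, charlie, alpha, hotel, delta, charlie, alpha, foxtrot]
Final RIGHT: [delta, charlie, juliet, hotel, delta, echo, alpha, foxtrot]
i=0: L=delta R=delta -> agree -> delta
i=1: L=charlie R=charlie -> agree -> charlie
i=2: BASE=bravo L=alpha R=juliet all differ -> CONFLICT
i=3: L=hotel R=hotel -> agree -> hotel
i=4: L=delta R=delta -> agree -> delta
i=5: L=charlie, R=echo=BASE -> take LEFT -> charlie
i=6: L=alpha R=alpha -> agree -> alpha
i=7: L=foxtrot R=foxtrot -> agree -> foxtrot
Index 2 -> CONFLICT

Answer: CONFLICT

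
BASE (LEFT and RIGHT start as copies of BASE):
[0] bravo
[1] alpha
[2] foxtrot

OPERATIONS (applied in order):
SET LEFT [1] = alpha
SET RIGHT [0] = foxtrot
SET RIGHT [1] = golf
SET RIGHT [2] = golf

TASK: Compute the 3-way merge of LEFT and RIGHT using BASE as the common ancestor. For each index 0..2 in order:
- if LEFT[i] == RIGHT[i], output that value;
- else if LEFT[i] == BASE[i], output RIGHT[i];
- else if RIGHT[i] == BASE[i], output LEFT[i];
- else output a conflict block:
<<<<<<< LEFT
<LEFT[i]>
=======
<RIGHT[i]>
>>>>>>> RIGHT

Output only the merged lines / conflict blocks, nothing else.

Final LEFT:  [bravo, alpha, foxtrot]
Final RIGHT: [foxtrot, golf, golf]
i=0: L=bravo=BASE, R=foxtrot -> take RIGHT -> foxtrot
i=1: L=alpha=BASE, R=golf -> take RIGHT -> golf
i=2: L=foxtrot=BASE, R=golf -> take RIGHT -> golf

Answer: foxtrot
golf
golf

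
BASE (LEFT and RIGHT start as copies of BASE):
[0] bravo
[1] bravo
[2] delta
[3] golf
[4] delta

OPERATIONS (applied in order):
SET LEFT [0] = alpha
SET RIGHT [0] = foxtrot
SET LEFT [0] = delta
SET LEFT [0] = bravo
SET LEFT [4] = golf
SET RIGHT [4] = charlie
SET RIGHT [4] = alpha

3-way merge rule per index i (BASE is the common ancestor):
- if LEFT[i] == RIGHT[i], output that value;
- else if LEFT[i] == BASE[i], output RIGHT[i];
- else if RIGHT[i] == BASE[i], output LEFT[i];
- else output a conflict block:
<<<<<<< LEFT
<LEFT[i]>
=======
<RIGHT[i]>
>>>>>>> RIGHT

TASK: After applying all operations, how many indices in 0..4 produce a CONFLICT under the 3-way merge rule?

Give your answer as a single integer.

Final LEFT:  [bravo, bravo, delta, golf, golf]
Final RIGHT: [foxtrot, bravo, delta, golf, alpha]
i=0: L=bravo=BASE, R=foxtrot -> take RIGHT -> foxtrot
i=1: L=bravo R=bravo -> agree -> bravo
i=2: L=delta R=delta -> agree -> delta
i=3: L=golf R=golf -> agree -> golf
i=4: BASE=delta L=golf R=alpha all differ -> CONFLICT
Conflict count: 1

Answer: 1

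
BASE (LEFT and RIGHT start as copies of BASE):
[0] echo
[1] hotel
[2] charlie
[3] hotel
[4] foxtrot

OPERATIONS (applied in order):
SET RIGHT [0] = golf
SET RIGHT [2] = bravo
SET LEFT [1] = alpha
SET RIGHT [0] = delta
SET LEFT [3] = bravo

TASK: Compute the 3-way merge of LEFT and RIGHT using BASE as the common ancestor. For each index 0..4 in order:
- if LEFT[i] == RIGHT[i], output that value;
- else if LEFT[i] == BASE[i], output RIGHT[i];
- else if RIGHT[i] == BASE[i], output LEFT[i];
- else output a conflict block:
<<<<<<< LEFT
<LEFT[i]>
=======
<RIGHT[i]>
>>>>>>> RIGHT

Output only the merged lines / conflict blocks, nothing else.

Final LEFT:  [echo, alpha, charlie, bravo, foxtrot]
Final RIGHT: [delta, hotel, bravo, hotel, foxtrot]
i=0: L=echo=BASE, R=delta -> take RIGHT -> delta
i=1: L=alpha, R=hotel=BASE -> take LEFT -> alpha
i=2: L=charlie=BASE, R=bravo -> take RIGHT -> bravo
i=3: L=bravo, R=hotel=BASE -> take LEFT -> bravo
i=4: L=foxtrot R=foxtrot -> agree -> foxtrot

Answer: delta
alpha
bravo
bravo
foxtrot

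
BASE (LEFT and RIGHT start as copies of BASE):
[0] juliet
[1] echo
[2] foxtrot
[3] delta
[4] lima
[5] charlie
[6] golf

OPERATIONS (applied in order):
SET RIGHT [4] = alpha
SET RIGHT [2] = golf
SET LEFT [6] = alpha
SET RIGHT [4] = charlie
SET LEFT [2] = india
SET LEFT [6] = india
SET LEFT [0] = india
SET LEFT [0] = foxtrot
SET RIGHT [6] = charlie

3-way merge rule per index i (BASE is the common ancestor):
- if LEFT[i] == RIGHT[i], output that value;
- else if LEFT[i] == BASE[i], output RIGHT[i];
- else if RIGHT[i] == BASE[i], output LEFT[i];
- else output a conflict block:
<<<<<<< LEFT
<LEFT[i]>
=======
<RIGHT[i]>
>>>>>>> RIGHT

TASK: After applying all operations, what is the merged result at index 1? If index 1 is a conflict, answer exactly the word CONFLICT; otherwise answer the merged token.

Answer: echo

Derivation:
Final LEFT:  [foxtrot, echo, india, delta, lima, charlie, india]
Final RIGHT: [juliet, echo, golf, delta, charlie, charlie, charlie]
i=0: L=foxtrot, R=juliet=BASE -> take LEFT -> foxtrot
i=1: L=echo R=echo -> agree -> echo
i=2: BASE=foxtrot L=india R=golf all differ -> CONFLICT
i=3: L=delta R=delta -> agree -> delta
i=4: L=lima=BASE, R=charlie -> take RIGHT -> charlie
i=5: L=charlie R=charlie -> agree -> charlie
i=6: BASE=golf L=india R=charlie all differ -> CONFLICT
Index 1 -> echo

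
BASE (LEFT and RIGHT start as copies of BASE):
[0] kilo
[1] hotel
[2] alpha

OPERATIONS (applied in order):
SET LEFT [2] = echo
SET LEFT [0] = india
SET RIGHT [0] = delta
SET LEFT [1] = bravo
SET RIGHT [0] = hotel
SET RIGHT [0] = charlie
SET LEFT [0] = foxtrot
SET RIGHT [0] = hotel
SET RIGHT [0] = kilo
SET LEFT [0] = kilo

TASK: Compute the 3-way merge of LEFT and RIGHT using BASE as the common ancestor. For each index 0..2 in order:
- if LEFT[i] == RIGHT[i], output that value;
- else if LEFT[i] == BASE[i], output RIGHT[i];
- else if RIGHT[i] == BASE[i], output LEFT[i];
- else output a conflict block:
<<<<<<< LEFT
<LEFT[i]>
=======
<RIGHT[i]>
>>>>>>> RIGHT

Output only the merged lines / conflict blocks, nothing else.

Final LEFT:  [kilo, bravo, echo]
Final RIGHT: [kilo, hotel, alpha]
i=0: L=kilo R=kilo -> agree -> kilo
i=1: L=bravo, R=hotel=BASE -> take LEFT -> bravo
i=2: L=echo, R=alpha=BASE -> take LEFT -> echo

Answer: kilo
bravo
echo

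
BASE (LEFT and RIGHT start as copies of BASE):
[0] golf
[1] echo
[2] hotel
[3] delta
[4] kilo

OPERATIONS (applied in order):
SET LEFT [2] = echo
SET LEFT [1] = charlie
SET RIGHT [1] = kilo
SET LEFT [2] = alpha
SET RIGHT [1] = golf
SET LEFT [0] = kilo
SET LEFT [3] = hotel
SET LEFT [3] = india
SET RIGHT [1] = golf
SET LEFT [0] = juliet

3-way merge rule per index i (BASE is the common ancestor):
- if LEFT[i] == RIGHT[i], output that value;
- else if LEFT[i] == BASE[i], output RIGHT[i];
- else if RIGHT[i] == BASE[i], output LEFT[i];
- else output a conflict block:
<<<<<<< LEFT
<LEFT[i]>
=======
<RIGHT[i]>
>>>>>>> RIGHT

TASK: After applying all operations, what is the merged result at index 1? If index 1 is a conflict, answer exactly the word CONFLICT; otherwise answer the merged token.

Final LEFT:  [juliet, charlie, alpha, india, kilo]
Final RIGHT: [golf, golf, hotel, delta, kilo]
i=0: L=juliet, R=golf=BASE -> take LEFT -> juliet
i=1: BASE=echo L=charlie R=golf all differ -> CONFLICT
i=2: L=alpha, R=hotel=BASE -> take LEFT -> alpha
i=3: L=india, R=delta=BASE -> take LEFT -> india
i=4: L=kilo R=kilo -> agree -> kilo
Index 1 -> CONFLICT

Answer: CONFLICT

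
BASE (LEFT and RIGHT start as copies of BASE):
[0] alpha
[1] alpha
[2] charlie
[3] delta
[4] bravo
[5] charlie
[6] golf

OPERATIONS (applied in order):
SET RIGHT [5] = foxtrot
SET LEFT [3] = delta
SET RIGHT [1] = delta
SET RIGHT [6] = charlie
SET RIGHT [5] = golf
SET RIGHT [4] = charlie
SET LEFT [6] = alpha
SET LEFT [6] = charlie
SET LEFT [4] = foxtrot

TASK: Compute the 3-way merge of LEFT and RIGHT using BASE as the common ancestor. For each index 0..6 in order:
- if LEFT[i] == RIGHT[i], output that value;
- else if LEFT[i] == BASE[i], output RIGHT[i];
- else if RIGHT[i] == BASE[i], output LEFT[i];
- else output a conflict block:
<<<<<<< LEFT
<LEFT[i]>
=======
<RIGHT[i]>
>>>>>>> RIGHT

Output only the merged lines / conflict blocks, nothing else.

Answer: alpha
delta
charlie
delta
<<<<<<< LEFT
foxtrot
=======
charlie
>>>>>>> RIGHT
golf
charlie

Derivation:
Final LEFT:  [alpha, alpha, charlie, delta, foxtrot, charlie, charlie]
Final RIGHT: [alpha, delta, charlie, delta, charlie, golf, charlie]
i=0: L=alpha R=alpha -> agree -> alpha
i=1: L=alpha=BASE, R=delta -> take RIGHT -> delta
i=2: L=charlie R=charlie -> agree -> charlie
i=3: L=delta R=delta -> agree -> delta
i=4: BASE=bravo L=foxtrot R=charlie all differ -> CONFLICT
i=5: L=charlie=BASE, R=golf -> take RIGHT -> golf
i=6: L=charlie R=charlie -> agree -> charlie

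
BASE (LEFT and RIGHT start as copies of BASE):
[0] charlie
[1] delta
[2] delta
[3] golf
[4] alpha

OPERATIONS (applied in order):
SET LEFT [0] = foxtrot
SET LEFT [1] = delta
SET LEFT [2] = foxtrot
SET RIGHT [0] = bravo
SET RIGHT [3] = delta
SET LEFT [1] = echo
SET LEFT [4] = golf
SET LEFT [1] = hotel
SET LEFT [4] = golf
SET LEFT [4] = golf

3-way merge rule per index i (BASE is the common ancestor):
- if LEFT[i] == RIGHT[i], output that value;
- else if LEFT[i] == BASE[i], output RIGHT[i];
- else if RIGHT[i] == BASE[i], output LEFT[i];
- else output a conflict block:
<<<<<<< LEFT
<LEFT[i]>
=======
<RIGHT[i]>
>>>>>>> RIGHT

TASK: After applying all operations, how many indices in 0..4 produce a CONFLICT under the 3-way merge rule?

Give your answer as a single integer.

Final LEFT:  [foxtrot, hotel, foxtrot, golf, golf]
Final RIGHT: [bravo, delta, delta, delta, alpha]
i=0: BASE=charlie L=foxtrot R=bravo all differ -> CONFLICT
i=1: L=hotel, R=delta=BASE -> take LEFT -> hotel
i=2: L=foxtrot, R=delta=BASE -> take LEFT -> foxtrot
i=3: L=golf=BASE, R=delta -> take RIGHT -> delta
i=4: L=golf, R=alpha=BASE -> take LEFT -> golf
Conflict count: 1

Answer: 1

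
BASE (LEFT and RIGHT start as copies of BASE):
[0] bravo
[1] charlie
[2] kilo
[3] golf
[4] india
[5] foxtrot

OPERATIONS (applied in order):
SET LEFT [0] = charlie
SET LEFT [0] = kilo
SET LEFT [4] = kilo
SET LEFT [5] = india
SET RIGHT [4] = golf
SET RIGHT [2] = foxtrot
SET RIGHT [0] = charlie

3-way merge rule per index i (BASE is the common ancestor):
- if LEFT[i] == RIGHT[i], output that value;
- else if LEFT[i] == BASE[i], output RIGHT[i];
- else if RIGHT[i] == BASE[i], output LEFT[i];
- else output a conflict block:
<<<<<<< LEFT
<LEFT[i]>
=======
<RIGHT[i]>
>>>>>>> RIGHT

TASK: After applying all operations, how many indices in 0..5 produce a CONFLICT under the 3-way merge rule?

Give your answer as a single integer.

Final LEFT:  [kilo, charlie, kilo, golf, kilo, india]
Final RIGHT: [charlie, charlie, foxtrot, golf, golf, foxtrot]
i=0: BASE=bravo L=kilo R=charlie all differ -> CONFLICT
i=1: L=charlie R=charlie -> agree -> charlie
i=2: L=kilo=BASE, R=foxtrot -> take RIGHT -> foxtrot
i=3: L=golf R=golf -> agree -> golf
i=4: BASE=india L=kilo R=golf all differ -> CONFLICT
i=5: L=india, R=foxtrot=BASE -> take LEFT -> india
Conflict count: 2

Answer: 2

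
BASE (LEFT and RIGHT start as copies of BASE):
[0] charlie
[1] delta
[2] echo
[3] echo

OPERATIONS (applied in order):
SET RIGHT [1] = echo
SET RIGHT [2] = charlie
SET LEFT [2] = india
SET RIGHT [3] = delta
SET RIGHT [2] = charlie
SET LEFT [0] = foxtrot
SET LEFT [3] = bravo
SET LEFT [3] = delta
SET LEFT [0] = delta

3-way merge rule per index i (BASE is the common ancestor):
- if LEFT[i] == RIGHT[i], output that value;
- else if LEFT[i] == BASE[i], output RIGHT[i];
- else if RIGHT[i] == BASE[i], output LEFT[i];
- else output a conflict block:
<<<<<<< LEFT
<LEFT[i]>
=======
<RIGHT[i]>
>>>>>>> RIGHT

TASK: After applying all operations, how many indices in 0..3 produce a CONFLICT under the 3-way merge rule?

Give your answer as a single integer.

Final LEFT:  [delta, delta, india, delta]
Final RIGHT: [charlie, echo, charlie, delta]
i=0: L=delta, R=charlie=BASE -> take LEFT -> delta
i=1: L=delta=BASE, R=echo -> take RIGHT -> echo
i=2: BASE=echo L=india R=charlie all differ -> CONFLICT
i=3: L=delta R=delta -> agree -> delta
Conflict count: 1

Answer: 1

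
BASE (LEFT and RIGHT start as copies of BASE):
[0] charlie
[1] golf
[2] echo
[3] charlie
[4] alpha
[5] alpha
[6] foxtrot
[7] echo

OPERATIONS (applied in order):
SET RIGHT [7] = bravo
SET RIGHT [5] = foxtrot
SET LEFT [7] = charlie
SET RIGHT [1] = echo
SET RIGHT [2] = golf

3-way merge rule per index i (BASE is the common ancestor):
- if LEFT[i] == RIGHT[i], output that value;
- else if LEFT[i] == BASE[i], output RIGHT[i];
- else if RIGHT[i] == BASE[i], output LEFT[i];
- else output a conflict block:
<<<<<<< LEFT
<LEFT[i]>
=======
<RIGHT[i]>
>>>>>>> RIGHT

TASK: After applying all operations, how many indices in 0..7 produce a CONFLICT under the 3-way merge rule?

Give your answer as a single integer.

Final LEFT:  [charlie, golf, echo, charlie, alpha, alpha, foxtrot, charlie]
Final RIGHT: [charlie, echo, golf, charlie, alpha, foxtrot, foxtrot, bravo]
i=0: L=charlie R=charlie -> agree -> charlie
i=1: L=golf=BASE, R=echo -> take RIGHT -> echo
i=2: L=echo=BASE, R=golf -> take RIGHT -> golf
i=3: L=charlie R=charlie -> agree -> charlie
i=4: L=alpha R=alpha -> agree -> alpha
i=5: L=alpha=BASE, R=foxtrot -> take RIGHT -> foxtrot
i=6: L=foxtrot R=foxtrot -> agree -> foxtrot
i=7: BASE=echo L=charlie R=bravo all differ -> CONFLICT
Conflict count: 1

Answer: 1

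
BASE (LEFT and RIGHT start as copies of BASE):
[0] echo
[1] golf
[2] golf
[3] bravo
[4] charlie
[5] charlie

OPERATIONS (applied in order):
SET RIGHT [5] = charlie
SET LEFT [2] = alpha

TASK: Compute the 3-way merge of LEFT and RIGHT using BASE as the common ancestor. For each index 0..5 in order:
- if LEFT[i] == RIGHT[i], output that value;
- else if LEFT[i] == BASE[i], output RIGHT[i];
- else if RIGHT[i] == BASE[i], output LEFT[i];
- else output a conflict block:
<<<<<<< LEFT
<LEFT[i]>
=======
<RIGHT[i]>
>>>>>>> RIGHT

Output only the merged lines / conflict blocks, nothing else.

Final LEFT:  [echo, golf, alpha, bravo, charlie, charlie]
Final RIGHT: [echo, golf, golf, bravo, charlie, charlie]
i=0: L=echo R=echo -> agree -> echo
i=1: L=golf R=golf -> agree -> golf
i=2: L=alpha, R=golf=BASE -> take LEFT -> alpha
i=3: L=bravo R=bravo -> agree -> bravo
i=4: L=charlie R=charlie -> agree -> charlie
i=5: L=charlie R=charlie -> agree -> charlie

Answer: echo
golf
alpha
bravo
charlie
charlie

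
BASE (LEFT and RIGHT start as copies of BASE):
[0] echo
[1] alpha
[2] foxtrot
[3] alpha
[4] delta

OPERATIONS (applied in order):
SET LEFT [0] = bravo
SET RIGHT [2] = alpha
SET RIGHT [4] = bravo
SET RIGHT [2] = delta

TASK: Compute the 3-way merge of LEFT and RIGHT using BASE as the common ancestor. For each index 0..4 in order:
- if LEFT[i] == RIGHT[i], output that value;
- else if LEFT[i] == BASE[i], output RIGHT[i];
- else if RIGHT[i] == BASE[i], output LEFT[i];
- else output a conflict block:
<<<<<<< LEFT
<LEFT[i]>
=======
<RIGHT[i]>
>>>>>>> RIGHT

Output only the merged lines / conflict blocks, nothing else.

Final LEFT:  [bravo, alpha, foxtrot, alpha, delta]
Final RIGHT: [echo, alpha, delta, alpha, bravo]
i=0: L=bravo, R=echo=BASE -> take LEFT -> bravo
i=1: L=alpha R=alpha -> agree -> alpha
i=2: L=foxtrot=BASE, R=delta -> take RIGHT -> delta
i=3: L=alpha R=alpha -> agree -> alpha
i=4: L=delta=BASE, R=bravo -> take RIGHT -> bravo

Answer: bravo
alpha
delta
alpha
bravo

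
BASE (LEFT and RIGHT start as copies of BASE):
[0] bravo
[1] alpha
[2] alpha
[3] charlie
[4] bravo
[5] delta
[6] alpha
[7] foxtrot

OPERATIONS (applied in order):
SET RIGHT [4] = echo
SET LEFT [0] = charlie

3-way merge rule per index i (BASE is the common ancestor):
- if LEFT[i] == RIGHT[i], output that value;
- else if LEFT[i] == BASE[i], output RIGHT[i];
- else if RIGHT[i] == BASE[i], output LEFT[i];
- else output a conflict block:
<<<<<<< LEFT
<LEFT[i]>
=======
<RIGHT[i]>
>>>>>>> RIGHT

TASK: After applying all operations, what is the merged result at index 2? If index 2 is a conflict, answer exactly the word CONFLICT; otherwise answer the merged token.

Answer: alpha

Derivation:
Final LEFT:  [charlie, alpha, alpha, charlie, bravo, delta, alpha, foxtrot]
Final RIGHT: [bravo, alpha, alpha, charlie, echo, delta, alpha, foxtrot]
i=0: L=charlie, R=bravo=BASE -> take LEFT -> charlie
i=1: L=alpha R=alpha -> agree -> alpha
i=2: L=alpha R=alpha -> agree -> alpha
i=3: L=charlie R=charlie -> agree -> charlie
i=4: L=bravo=BASE, R=echo -> take RIGHT -> echo
i=5: L=delta R=delta -> agree -> delta
i=6: L=alpha R=alpha -> agree -> alpha
i=7: L=foxtrot R=foxtrot -> agree -> foxtrot
Index 2 -> alpha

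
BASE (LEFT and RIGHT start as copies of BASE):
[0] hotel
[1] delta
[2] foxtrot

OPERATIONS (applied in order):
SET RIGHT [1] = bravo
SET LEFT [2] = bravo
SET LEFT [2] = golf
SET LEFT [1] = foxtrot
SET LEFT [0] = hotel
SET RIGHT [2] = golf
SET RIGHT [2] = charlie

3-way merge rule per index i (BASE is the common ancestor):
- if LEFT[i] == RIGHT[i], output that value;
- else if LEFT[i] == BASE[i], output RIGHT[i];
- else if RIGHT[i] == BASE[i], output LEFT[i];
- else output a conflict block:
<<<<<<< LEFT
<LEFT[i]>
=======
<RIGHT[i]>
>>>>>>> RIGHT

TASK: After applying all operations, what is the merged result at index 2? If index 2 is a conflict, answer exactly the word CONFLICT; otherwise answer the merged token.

Answer: CONFLICT

Derivation:
Final LEFT:  [hotel, foxtrot, golf]
Final RIGHT: [hotel, bravo, charlie]
i=0: L=hotel R=hotel -> agree -> hotel
i=1: BASE=delta L=foxtrot R=bravo all differ -> CONFLICT
i=2: BASE=foxtrot L=golf R=charlie all differ -> CONFLICT
Index 2 -> CONFLICT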